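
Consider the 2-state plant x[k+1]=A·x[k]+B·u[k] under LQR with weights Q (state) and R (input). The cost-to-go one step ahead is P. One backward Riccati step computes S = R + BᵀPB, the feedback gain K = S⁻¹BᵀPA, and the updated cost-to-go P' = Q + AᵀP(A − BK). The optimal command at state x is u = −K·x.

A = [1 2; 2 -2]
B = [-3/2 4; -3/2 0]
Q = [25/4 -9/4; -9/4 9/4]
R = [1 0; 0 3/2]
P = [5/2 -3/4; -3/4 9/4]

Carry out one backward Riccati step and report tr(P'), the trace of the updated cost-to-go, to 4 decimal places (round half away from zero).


BᵀP = [-2.6250 -2.2500; 10.0000 -3.0000]
S = R + BᵀPB = [1 0; 0 3/2] + [7.3125 -10.5000; -10.5000 40.0000] = [8.3125 -10.5000; -10.5000 41.5000]
BᵀPA = [-7.1250 -0.7500; 4.0000 26.0000]
K = S⁻¹·BᵀPA = [-1.0808 1.0305; -0.1771 0.8872]
A−BK = [0.0871 -0.0032; 0.3788 -0.4543]
AᵀP(A−BK) = [1.5075 -1.7067; -1.7067 2.7048]
P' = Q + AᵀP(A−BK) = [7.7575 -3.9567; -3.9567 4.9548]
tr(P') = 12.7123

12.7123


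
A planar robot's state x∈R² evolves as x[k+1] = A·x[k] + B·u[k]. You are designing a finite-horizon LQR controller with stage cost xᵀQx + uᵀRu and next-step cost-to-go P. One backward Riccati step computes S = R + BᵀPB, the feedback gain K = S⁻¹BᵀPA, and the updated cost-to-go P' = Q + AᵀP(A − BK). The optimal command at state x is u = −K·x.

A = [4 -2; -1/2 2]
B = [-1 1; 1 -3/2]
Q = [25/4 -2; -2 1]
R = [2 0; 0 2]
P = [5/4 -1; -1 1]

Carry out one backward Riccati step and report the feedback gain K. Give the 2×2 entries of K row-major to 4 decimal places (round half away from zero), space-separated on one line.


BᵀP = [-2.2500 2.0000; 2.7500 -2.5000]
S = R + BᵀPB = [2 0; 0 2] + [4.2500 -5.2500; -5.2500 6.5000] = [6.2500 -5.2500; -5.2500 8.5000]
BᵀPA = [-10.0000 8.5000; 12.2500 -10.5000]
K = S⁻¹·BᵀPA = [-0.8093 0.6699; 0.9413 -0.8215]
A−BK = [2.2494 -0.5086; 1.7213 0.0978]
AᵀP(A−BK) = [4.6259 -3.2372; -3.2372 2.6797]
P' = Q + AᵀP(A−BK) = [10.8759 -5.2372; -5.2372 3.6797]
tr(P') = 14.5556

-0.8093 0.6699 0.9413 -0.8215


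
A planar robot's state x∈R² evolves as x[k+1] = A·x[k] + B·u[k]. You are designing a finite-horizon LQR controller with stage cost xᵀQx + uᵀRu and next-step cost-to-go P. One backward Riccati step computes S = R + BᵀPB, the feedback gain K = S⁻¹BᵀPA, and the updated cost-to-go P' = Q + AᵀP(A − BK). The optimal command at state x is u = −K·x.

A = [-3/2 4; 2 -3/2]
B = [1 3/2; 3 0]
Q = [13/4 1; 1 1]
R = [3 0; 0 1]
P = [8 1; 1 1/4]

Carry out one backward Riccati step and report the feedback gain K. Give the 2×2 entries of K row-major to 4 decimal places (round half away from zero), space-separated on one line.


BᵀP = [11.0000 1.7500; 12.0000 1.5000]
S = R + BᵀPB = [3 0; 0 1] + [16.2500 16.5000; 16.5000 18.0000] = [19.2500 16.5000; 16.5000 19.0000]
BᵀPA = [-13.0000 41.3750; -15.0000 45.7500]
K = S⁻¹·BᵀPA = [0.0053 0.3342; -0.7941 2.1176]
A−BK = [-0.3142 0.4893; 1.9840 -2.5027]
AᵀP(A−BK) = [1.1578 -2.3904; -2.3904 5.8516]
P' = Q + AᵀP(A−BK) = [4.4078 -1.3904; -1.3904 6.8516]
tr(P') = 11.2594

0.0053 0.3342 -0.7941 2.1176


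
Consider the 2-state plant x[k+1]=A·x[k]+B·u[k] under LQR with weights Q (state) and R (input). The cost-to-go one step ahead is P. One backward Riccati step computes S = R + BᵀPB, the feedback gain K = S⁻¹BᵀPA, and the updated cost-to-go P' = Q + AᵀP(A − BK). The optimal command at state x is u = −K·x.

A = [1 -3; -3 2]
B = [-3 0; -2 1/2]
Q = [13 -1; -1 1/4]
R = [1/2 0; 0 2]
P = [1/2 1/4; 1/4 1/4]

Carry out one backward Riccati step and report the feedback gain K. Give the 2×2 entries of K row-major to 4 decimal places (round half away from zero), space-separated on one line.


BᵀP = [-2.0000 -1.2500; 0.1250 0.1250]
S = R + BᵀPB = [1/2 0; 0 2] + [8.5000 -0.6250; -0.6250 0.0625] = [9.0000 -0.6250; -0.6250 2.0625]
BᵀPA = [1.7500 3.5000; -0.2500 -0.1250]
K = S⁻¹·BᵀPA = [0.1900 0.3929; -0.0636 0.0585]
A−BK = [1.5701 -1.8212; -2.5881 2.7567]
AᵀP(A−BK) = [0.9015 -0.9230; -0.9230 1.1320]
P' = Q + AᵀP(A−BK) = [13.9015 -1.9230; -1.9230 1.3820]
tr(P') = 15.2835

0.1900 0.3929 -0.0636 0.0585


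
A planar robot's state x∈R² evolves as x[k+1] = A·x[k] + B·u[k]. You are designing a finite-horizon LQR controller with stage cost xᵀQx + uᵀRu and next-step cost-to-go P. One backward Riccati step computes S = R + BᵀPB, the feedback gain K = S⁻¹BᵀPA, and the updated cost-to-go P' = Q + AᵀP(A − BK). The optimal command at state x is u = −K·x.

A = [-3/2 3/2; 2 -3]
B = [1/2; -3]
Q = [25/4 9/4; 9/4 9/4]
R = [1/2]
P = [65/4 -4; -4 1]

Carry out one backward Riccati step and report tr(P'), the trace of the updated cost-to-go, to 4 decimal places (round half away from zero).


11.5660

BᵀP = [20.1250 -5.0000]
S = R + BᵀPB = [1/2] + [25.0625] = [25.5625]
BᵀPA = [-40.1875 45.1875]
K = S⁻¹·BᵀPA = [-1.5721 1.7677]
A−BK = [-0.7139 0.6161; -2.7164 2.3032]
AᵀP(A−BK) = [1.3826 -1.5220; -1.5220 1.6834]
P' = Q + AᵀP(A−BK) = [7.6326 0.7280; 0.7280 3.9334]
tr(P') = 11.5660


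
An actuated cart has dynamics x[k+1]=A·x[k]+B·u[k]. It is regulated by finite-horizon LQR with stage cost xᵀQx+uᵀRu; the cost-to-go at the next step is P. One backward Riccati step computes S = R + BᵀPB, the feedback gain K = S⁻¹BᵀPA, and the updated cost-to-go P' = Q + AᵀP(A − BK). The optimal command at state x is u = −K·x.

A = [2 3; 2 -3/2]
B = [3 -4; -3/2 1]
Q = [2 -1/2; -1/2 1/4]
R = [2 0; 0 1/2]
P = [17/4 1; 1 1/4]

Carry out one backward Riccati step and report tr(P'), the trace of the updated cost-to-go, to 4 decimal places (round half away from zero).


2.7754

BᵀP = [11.2500 2.6250; -16.0000 -3.7500]
S = R + BᵀPB = [2 0; 0 1/2] + [29.8125 -42.3750; -42.3750 60.2500] = [31.8125 -42.3750; -42.3750 60.7500]
BᵀPA = [27.7500 29.8125; -39.5000 -42.3750]
K = S⁻¹·BᵀPA = [0.0876 0.1129; -0.5891 -0.6188]
A−BK = [-0.6192 0.1862; 2.7205 -0.7118]
AᵀP(A−BK) = [0.2996 0.1752; 0.1752 0.2259]
P' = Q + AᵀP(A−BK) = [2.2996 -0.3248; -0.3248 0.4759]
tr(P') = 2.7754


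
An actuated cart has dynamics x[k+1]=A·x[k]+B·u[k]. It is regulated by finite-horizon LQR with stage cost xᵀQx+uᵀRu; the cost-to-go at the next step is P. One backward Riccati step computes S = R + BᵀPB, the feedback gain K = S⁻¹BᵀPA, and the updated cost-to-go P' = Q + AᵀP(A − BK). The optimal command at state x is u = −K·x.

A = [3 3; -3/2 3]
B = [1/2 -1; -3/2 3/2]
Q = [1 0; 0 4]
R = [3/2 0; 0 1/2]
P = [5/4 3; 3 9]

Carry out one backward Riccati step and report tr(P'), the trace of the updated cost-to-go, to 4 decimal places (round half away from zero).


18.5293

BᵀP = [-3.8750 -12.0000; 3.2500 10.5000]
S = R + BᵀPB = [3/2 0; 0 1/2] + [16.0625 -14.1250; -14.1250 12.5000] = [17.5625 -14.1250; -14.1250 13.0000]
BᵀPA = [6.3750 -47.6250; -6.0000 41.2500]
K = S⁻¹·BᵀPA = [-0.0651 -1.2664; -0.5323 1.7971]
A−BK = [2.5003 5.4303; -0.7992 -1.5952]
AᵀP(A−BK) = [1.7214 3.1058; 3.1058 11.8079]
P' = Q + AᵀP(A−BK) = [2.7214 3.1058; 3.1058 15.8079]
tr(P') = 18.5293


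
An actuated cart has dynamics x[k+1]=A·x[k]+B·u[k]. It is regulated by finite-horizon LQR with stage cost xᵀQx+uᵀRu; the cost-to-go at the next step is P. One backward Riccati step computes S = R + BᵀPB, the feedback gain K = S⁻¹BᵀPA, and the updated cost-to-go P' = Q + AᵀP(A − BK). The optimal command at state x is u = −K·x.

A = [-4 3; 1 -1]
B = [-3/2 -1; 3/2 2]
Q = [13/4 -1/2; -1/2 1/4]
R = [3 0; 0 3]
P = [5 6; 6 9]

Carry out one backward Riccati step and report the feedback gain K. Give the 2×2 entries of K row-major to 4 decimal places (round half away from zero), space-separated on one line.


BᵀP = [1.5000 4.5000; 7.0000 12.0000]
S = R + BᵀPB = [3 0; 0 3] + [4.5000 7.5000; 7.5000 17.0000] = [7.5000 7.5000; 7.5000 20.0000]
BᵀPA = [-1.5000 0.0000; -16.0000 9.0000]
K = S⁻¹·BᵀPA = [0.9600 -0.7200; -1.1600 0.7200]
A−BK = [-3.7200 2.6400; 1.8800 -1.3600]
AᵀP(A−BK) = [23.8800 -16.5600; -16.5600 11.5200]
P' = Q + AᵀP(A−BK) = [27.1300 -17.0600; -17.0600 11.7700]
tr(P') = 38.9000

0.9600 -0.7200 -1.1600 0.7200


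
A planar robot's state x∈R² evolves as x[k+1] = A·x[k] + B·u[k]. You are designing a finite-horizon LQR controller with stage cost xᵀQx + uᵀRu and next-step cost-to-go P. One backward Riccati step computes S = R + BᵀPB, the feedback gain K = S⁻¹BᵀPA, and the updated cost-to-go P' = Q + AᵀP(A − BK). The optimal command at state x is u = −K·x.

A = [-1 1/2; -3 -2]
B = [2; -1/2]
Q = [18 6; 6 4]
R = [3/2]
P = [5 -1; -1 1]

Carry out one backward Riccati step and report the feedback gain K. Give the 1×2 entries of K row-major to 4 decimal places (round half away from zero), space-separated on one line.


-0.1263 0.4316

BᵀP = [10.5000 -2.5000]
S = R + BᵀPB = [3/2] + [22.2500] = [23.7500]
BᵀPA = [-3.0000 10.2500]
K = S⁻¹·BᵀPA = [-0.1263 0.4316]
A−BK = [-0.7474 -0.3632; -3.0632 -1.7842]
AᵀP(A−BK) = [7.6211 4.2947; 4.2947 2.8263]
P' = Q + AᵀP(A−BK) = [25.6211 10.2947; 10.2947 6.8263]
tr(P') = 32.4474


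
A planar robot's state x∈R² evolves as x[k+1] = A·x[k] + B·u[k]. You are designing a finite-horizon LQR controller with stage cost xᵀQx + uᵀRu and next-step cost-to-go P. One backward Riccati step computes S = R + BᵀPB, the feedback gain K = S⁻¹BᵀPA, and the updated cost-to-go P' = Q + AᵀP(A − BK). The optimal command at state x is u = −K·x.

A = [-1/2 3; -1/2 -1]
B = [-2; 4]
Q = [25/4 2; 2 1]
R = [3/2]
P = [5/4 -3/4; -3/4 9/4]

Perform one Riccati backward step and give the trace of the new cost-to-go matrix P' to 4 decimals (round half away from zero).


12.2592

BᵀP = [-5.5000 10.5000]
S = R + BᵀPB = [3/2] + [53.0000] = [54.5000]
BᵀPA = [-2.5000 -27.0000]
K = S⁻¹·BᵀPA = [-0.0459 -0.4954]
A−BK = [-0.5917 2.0092; -0.3165 0.9817]
AᵀP(A−BK) = [0.3853 -1.2385; -1.2385 4.6239]
P' = Q + AᵀP(A−BK) = [6.6353 0.7615; 0.7615 5.6239]
tr(P') = 12.2592


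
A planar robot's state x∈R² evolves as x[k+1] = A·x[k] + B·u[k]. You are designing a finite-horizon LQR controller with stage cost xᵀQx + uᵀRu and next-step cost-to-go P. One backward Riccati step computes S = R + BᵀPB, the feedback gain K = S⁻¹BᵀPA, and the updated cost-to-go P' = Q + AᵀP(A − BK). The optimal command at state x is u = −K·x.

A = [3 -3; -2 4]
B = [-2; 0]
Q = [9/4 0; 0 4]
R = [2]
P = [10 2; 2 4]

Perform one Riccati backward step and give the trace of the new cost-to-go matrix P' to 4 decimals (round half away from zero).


83.7738

BᵀP = [-20.0000 -4.0000]
S = R + BᵀPB = [2] + [40.0000] = [42.0000]
BᵀPA = [-52.0000 44.0000]
K = S⁻¹·BᵀPA = [-1.2381 1.0476]
A−BK = [0.5238 -0.9048; -2.0000 4.0000]
AᵀP(A−BK) = [17.6190 -31.5238; -31.5238 59.9048]
P' = Q + AᵀP(A−BK) = [19.8690 -31.5238; -31.5238 63.9048]
tr(P') = 83.7738


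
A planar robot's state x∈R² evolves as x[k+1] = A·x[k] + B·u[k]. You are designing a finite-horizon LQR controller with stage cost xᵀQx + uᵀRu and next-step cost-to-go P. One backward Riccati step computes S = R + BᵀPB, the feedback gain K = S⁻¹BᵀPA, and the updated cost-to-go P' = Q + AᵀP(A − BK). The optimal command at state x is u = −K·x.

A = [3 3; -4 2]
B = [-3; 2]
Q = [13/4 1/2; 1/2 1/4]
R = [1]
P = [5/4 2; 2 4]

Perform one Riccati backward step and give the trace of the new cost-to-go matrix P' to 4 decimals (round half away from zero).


64.3235

BᵀP = [0.2500 2.0000]
S = R + BᵀPB = [1] + [3.2500] = [4.2500]
BᵀPA = [-7.2500 4.7500]
K = S⁻¹·BᵀPA = [-1.7059 1.1176]
A−BK = [-2.1176 6.3529; -0.5882 -0.2353]
AᵀP(A−BK) = [14.8824 -24.6471; -24.6471 45.9412]
P' = Q + AᵀP(A−BK) = [18.1324 -24.1471; -24.1471 46.1912]
tr(P') = 64.3235


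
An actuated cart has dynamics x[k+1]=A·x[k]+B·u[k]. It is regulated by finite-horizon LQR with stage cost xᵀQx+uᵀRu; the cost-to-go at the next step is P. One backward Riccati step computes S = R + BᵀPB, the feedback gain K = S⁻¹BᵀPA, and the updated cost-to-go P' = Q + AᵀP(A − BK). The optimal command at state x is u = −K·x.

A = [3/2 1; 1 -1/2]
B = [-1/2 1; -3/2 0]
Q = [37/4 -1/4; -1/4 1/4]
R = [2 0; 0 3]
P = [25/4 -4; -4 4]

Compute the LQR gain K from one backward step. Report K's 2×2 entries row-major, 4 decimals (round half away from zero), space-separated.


BᵀP = [2.8750 -4.0000; 6.2500 -4.0000]
S = R + BᵀPB = [2 0; 0 3] + [4.5625 2.8750; 2.8750 6.2500] = [6.5625 2.8750; 2.8750 9.2500]
BᵀPA = [0.3125 4.8750; 5.3750 8.2500]
K = S⁻¹·BᵀPA = [-0.2396 0.4076; 0.6555 0.7652]
A−BK = [0.7247 0.4386; 0.6406 0.1114]
AᵀP(A−BK) = [2.6138 2.1347; 2.1347 2.9499]
P' = Q + AᵀP(A−BK) = [11.8638 1.8847; 1.8847 3.1999]
tr(P') = 15.0638

-0.2396 0.4076 0.6555 0.7652


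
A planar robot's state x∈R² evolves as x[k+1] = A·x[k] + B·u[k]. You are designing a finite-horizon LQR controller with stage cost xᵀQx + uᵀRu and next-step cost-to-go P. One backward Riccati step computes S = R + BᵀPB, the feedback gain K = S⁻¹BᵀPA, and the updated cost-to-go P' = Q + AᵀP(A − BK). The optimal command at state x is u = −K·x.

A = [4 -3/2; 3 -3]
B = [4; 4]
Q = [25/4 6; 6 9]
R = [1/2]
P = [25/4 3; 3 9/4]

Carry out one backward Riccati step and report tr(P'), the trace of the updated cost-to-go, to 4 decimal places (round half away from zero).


BᵀP = [37.0000 21.0000]
S = R + BᵀPB = [1/2] + [232.0000] = [232.5000]
BᵀPA = [211.0000 -118.5000]
K = S⁻¹·BᵀPA = [0.9075 -0.5097]
A−BK = [0.3699 0.5387; -0.6301 -0.9613]
AᵀP(A−BK) = [0.7618 0.2919; 0.2919 0.9157]
P' = Q + AᵀP(A−BK) = [7.0118 6.2919; 6.2919 9.9157]
tr(P') = 16.9276

16.9276


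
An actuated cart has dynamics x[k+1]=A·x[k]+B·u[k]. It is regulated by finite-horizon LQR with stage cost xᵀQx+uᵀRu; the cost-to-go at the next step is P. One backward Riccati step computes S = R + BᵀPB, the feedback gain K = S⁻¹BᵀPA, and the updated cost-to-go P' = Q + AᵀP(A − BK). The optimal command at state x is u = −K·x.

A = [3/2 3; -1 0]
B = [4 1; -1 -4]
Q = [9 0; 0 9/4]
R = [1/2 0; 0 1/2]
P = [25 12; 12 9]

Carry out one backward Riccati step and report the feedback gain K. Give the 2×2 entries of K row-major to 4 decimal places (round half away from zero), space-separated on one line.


0.3324 0.7988 0.1646 -0.1998

BᵀP = [88.0000 39.0000; -23.0000 -24.0000]
S = R + BᵀPB = [1/2 0; 0 1/2] + [313.0000 -68.0000; -68.0000 73.0000] = [313.5000 -68.0000; -68.0000 73.5000]
BᵀPA = [93.0000 264.0000; -10.5000 -69.0000]
K = S⁻¹·BᵀPA = [0.3324 0.7988; 0.1646 -0.1998]
A−BK = [0.0059 0.0047; -0.0091 -0.0003]
AᵀP(A−BK) = [0.0691 0.1165; 0.1165 0.3395]
P' = Q + AᵀP(A−BK) = [9.0691 0.1165; 0.1165 2.5895]
tr(P') = 11.6586


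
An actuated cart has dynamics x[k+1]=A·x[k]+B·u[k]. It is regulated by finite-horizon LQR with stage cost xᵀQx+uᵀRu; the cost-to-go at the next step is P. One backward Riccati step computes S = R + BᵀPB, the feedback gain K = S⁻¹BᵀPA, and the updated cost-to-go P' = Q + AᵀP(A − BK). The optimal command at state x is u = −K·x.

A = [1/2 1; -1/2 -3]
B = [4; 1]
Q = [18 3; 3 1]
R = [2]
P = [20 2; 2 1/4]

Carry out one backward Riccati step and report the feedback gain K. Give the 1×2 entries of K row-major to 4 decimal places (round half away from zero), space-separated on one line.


BᵀP = [82.0000 8.2500]
S = R + BᵀPB = [2] + [336.2500] = [338.2500]
BᵀPA = [36.8750 57.2500]
K = S⁻¹·BᵀPA = [0.1090 0.1693]
A−BK = [0.0639 0.3230; -0.6090 -3.1693]
AᵀP(A−BK) = [0.0425 0.1338; 0.1338 0.5602]
P' = Q + AᵀP(A−BK) = [18.0425 3.1338; 3.1338 1.5602]
tr(P') = 19.6027

0.1090 0.1693


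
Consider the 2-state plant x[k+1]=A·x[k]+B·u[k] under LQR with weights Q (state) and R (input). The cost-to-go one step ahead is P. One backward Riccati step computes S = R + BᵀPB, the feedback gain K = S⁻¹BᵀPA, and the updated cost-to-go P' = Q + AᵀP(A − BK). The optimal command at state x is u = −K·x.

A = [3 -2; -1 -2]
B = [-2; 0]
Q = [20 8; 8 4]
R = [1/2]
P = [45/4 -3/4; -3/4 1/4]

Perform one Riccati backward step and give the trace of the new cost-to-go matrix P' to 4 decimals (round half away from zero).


BᵀP = [-22.5000 1.5000]
S = R + BᵀPB = [1/2] + [45.0000] = [45.5000]
BᵀPA = [-69.0000 42.0000]
K = S⁻¹·BᵀPA = [-1.5165 0.9231]
A−BK = [-0.0330 -0.1538; -1.0000 -2.0000]
AᵀP(A−BK) = [1.3626 -0.3077; -0.3077 1.2308]
P' = Q + AᵀP(A−BK) = [21.3626 7.6923; 7.6923 5.2308]
tr(P') = 26.5934

26.5934


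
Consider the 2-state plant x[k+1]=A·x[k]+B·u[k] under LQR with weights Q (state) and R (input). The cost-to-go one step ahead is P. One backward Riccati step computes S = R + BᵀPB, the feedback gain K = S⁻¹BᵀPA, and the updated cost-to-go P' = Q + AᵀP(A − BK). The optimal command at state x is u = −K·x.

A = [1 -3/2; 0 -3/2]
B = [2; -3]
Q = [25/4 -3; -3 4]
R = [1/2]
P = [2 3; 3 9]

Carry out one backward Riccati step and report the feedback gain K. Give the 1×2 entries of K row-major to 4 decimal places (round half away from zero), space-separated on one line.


-0.0935 0.7290

BᵀP = [-5.0000 -21.0000]
S = R + BᵀPB = [1/2] + [53.0000] = [53.5000]
BᵀPA = [-5.0000 39.0000]
K = S⁻¹·BᵀPA = [-0.0935 0.7290]
A−BK = [1.1869 -2.9579; -0.2804 0.6869]
AᵀP(A−BK) = [1.5327 -3.8551; -3.8551 9.8201]
P' = Q + AᵀP(A−BK) = [7.7827 -6.8551; -6.8551 13.8201]
tr(P') = 21.6028


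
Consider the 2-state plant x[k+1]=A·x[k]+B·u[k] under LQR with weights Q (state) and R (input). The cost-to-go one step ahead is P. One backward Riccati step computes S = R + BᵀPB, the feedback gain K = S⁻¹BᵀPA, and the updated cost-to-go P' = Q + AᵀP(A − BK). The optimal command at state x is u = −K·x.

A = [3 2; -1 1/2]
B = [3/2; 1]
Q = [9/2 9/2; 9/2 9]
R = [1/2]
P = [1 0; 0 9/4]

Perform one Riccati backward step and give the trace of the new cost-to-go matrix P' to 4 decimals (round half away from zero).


BᵀP = [1.5000 2.2500]
S = R + BᵀPB = [1/2] + [4.5000] = [5.0000]
BᵀPA = [2.2500 4.1250]
K = S⁻¹·BᵀPA = [0.4500 0.8250]
A−BK = [2.3250 0.7625; -1.4500 -0.3250]
AᵀP(A−BK) = [10.2375 3.0188; 3.0188 1.1594]
P' = Q + AᵀP(A−BK) = [14.7375 7.5188; 7.5188 10.1594]
tr(P') = 24.8969

24.8969


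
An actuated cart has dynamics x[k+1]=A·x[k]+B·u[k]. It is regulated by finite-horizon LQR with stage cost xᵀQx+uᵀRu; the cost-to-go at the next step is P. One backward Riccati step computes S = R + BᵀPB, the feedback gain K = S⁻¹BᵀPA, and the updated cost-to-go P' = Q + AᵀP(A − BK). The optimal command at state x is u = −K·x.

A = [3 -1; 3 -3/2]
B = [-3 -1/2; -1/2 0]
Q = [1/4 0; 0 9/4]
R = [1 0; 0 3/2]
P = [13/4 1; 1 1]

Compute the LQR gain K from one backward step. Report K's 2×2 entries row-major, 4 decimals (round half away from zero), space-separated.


BᵀP = [-10.2500 -3.5000; -1.6250 -0.5000]
S = R + BᵀPB = [1 0; 0 3/2] + [32.5000 5.1250; 5.1250 0.8125] = [33.5000 5.1250; 5.1250 2.3125]
BᵀPA = [-41.2500 15.5000; -6.3750 2.3750]
K = S⁻¹·BᵀPA = [-1.2249 0.4623; -0.0421 0.0024]
A−BK = [-0.6958 0.3882; 2.3875 -1.2688]
AᵀP(A−BK) = [5.4544 -2.6640; -2.6640 1.3283]
P' = Q + AᵀP(A−BK) = [5.7044 -2.6640; -2.6640 3.5783]
tr(P') = 9.2827

-1.2249 0.4623 -0.0421 0.0024


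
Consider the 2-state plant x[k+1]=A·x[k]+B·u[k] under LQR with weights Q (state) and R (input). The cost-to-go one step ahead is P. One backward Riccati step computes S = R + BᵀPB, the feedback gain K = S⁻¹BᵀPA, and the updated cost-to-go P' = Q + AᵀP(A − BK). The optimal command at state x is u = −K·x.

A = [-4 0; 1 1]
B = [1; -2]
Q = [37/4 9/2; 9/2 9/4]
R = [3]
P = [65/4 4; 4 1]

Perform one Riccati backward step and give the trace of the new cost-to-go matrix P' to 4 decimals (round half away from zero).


108.3966

BᵀP = [8.2500 2.0000]
S = R + BᵀPB = [3] + [4.2500] = [7.2500]
BᵀPA = [-31.0000 2.0000]
K = S⁻¹·BᵀPA = [-4.2759 0.2759]
A−BK = [0.2759 -0.2759; -7.5517 1.5517]
AᵀP(A−BK) = [96.4483 -6.4483; -6.4483 0.4483]
P' = Q + AᵀP(A−BK) = [105.6983 -1.9483; -1.9483 2.6983]
tr(P') = 108.3966


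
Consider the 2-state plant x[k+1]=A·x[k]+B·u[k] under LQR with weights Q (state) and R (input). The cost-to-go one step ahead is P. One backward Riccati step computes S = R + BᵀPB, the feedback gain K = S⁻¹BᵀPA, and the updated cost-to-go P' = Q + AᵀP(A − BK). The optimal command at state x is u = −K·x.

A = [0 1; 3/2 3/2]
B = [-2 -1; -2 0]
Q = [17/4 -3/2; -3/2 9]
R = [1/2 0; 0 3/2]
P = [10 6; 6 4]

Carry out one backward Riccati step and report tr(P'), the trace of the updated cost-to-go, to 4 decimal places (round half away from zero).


13.8323

BᵀP = [-32.0000 -20.0000; -10.0000 -6.0000]
S = R + BᵀPB = [1/2 0; 0 3/2] + [104.0000 32.0000; 32.0000 10.0000] = [104.5000 32.0000; 32.0000 11.5000]
BᵀPA = [-30.0000 -62.0000; -9.0000 -19.0000]
K = S⁻¹·BᵀPA = [-0.3207 -0.5907; 0.1097 -0.0084]
A−BK = [-0.5316 -0.1899; 0.8586 0.3186]
AᵀP(A−BK) = [0.3671 0.2025; 0.2025 0.2152]
P' = Q + AᵀP(A−BK) = [4.6171 -1.2975; -1.2975 9.2152]
tr(P') = 13.8323


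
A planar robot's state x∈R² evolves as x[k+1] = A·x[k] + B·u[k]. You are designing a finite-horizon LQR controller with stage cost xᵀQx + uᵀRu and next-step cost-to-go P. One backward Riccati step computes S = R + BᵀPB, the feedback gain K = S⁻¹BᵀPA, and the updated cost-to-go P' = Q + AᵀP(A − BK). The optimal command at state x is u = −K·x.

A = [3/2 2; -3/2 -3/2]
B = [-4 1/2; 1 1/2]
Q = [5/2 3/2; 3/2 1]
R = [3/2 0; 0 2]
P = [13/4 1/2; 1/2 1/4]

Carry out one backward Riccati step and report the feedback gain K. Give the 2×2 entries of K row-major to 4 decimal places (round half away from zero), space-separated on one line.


BᵀP = [-12.5000 -1.7500; 1.8750 0.3750]
S = R + BᵀPB = [3/2 0; 0 2] + [48.2500 -7.1250; -7.1250 1.1250] = [49.7500 -7.1250; -7.1250 3.1250]
BᵀPA = [-16.1250 -22.3750; 2.2500 3.1875]
K = S⁻¹·BᵀPA = [-0.3282 -0.4509; -0.0282 -0.0081]
A−BK = [0.2015 0.2004; -1.1577 -1.0451]
AᵀP(A−BK) = [0.3969 0.4348; 0.4348 0.4992]
P' = Q + AᵀP(A−BK) = [2.8969 1.9348; 1.9348 1.4992]
tr(P') = 4.3961

-0.3282 -0.4509 -0.0282 -0.0081


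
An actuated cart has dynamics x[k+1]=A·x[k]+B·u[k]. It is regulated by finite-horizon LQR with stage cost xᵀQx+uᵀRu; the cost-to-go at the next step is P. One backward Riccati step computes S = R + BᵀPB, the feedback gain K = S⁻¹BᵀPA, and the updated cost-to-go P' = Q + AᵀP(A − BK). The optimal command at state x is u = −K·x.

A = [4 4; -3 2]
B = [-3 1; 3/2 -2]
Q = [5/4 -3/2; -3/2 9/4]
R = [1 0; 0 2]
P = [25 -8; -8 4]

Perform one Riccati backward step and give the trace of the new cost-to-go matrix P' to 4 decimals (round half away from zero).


15.7514

BᵀP = [-87.0000 30.0000; 41.0000 -16.0000]
S = R + BᵀPB = [1 0; 0 2] + [306.0000 -147.0000; -147.0000 73.0000] = [307.0000 -147.0000; -147.0000 75.0000]
BᵀPA = [-438.0000 -288.0000; 212.0000 132.0000]
K = S⁻¹·BᵀPA = [-1.1907 -1.5508; 0.4929 -1.2797]
A−BK = [-0.0650 0.6271; -0.2281 1.7669]
AᵀP(A−BK) = [1.9802 0.0169; 0.0169 10.2712]
P' = Q + AᵀP(A−BK) = [3.2302 -1.4831; -1.4831 12.5212]
tr(P') = 15.7514


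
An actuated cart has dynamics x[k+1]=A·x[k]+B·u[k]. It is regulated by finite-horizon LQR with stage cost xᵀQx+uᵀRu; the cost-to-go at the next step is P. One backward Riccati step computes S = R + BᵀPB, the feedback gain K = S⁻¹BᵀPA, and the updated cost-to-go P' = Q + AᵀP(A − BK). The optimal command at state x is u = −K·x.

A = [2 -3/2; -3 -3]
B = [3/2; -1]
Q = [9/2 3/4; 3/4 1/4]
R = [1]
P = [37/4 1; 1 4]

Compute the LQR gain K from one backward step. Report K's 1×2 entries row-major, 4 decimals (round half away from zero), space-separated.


1.4575 -0.5178

BᵀP = [12.8750 -2.5000]
S = R + BᵀPB = [1] + [21.8125] = [22.8125]
BᵀPA = [33.2500 -11.8125]
K = S⁻¹·BᵀPA = [1.4575 -0.5178]
A−BK = [-0.1863 -0.7233; -1.5425 -3.5178]
AᵀP(A−BK) = [12.5370 23.9671; 23.9671 59.6959]
P' = Q + AᵀP(A−BK) = [17.0370 24.7171; 24.7171 59.9459]
tr(P') = 76.9829


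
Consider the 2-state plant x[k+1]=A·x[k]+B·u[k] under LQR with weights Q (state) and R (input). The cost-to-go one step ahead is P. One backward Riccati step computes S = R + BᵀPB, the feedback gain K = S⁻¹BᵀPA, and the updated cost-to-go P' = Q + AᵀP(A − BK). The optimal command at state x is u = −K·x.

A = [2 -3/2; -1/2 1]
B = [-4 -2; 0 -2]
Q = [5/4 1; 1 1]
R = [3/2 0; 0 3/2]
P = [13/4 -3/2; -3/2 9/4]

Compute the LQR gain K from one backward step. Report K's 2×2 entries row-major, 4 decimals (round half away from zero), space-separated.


BᵀP = [-13.0000 6.0000; -3.5000 -1.5000]
S = R + BᵀPB = [3/2 0; 0 3/2] + [52.0000 14.0000; 14.0000 10.0000] = [53.5000 14.0000; 14.0000 11.5000]
BᵀPA = [-29.0000 25.5000; -6.2500 3.7500]
K = S⁻¹·BᵀPA = [-0.5868 0.5742; 0.1708 -0.3730]
A−BK = [-0.0054 0.0510; -0.1583 0.2540]
AᵀP(A−BK) = [0.6142 -0.6782; -0.6782 0.8181]
P' = Q + AᵀP(A−BK) = [1.8642 0.3218; 0.3218 1.8181]
tr(P') = 3.6822

-0.5868 0.5742 0.1708 -0.3730


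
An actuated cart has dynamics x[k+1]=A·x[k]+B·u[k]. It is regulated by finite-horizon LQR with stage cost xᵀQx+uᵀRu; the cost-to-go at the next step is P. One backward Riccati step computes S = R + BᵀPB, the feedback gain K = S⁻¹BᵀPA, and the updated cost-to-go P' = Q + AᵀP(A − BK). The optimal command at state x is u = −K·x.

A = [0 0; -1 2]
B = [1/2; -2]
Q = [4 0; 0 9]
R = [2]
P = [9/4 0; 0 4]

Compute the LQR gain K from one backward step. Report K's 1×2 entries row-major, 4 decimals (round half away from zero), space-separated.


0.4310 -0.8620

BᵀP = [1.1250 -8.0000]
S = R + BᵀPB = [2] + [16.5625] = [18.5625]
BᵀPA = [8.0000 -16.0000]
K = S⁻¹·BᵀPA = [0.4310 -0.8620]
A−BK = [-0.2155 0.4310; -0.1380 0.2761]
AᵀP(A−BK) = [0.5522 -1.1044; -1.1044 2.2088]
P' = Q + AᵀP(A−BK) = [4.5522 -1.1044; -1.1044 11.2088]
tr(P') = 15.7609


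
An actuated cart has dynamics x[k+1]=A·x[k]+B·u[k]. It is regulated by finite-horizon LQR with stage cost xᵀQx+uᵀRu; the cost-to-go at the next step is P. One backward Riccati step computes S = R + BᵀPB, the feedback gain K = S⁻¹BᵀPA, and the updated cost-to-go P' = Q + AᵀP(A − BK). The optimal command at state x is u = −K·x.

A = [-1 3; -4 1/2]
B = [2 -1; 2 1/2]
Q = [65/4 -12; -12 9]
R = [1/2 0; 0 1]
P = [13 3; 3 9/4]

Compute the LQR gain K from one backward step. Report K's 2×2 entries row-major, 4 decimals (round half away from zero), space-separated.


-1.2723 0.8158 -1.3002 -1.1774

BᵀP = [32.0000 10.5000; -11.5000 -1.8750]
S = R + BᵀPB = [1/2 0; 0 1] + [85.0000 -26.7500; -26.7500 10.5625] = [85.5000 -26.7500; -26.7500 11.5625]
BᵀPA = [-74.0000 101.2500; 19.0000 -35.4375]
K = S⁻¹·BᵀPA = [-1.2723 0.8158; -1.3002 -1.1774]
A−BK = [0.2444 0.1909; -0.8053 -0.5430]
AᵀP(A−BK) = [3.5547 1.7429; 1.7429 2.2343]
P' = Q + AᵀP(A−BK) = [19.8047 -10.2571; -10.2571 11.2343]
tr(P') = 31.0389


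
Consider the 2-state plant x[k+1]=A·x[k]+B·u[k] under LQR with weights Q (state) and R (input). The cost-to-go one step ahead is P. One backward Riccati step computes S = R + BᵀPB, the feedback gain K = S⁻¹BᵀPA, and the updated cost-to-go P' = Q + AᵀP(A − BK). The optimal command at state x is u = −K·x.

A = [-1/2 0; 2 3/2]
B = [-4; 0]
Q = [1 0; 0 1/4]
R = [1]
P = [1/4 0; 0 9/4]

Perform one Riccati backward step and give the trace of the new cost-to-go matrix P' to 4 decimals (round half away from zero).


BᵀP = [-1.0000 0.0000]
S = R + BᵀPB = [1] + [4.0000] = [5.0000]
BᵀPA = [0.5000 0.0000]
K = S⁻¹·BᵀPA = [0.1000 0.0000]
A−BK = [-0.1000 0.0000; 2.0000 1.5000]
AᵀP(A−BK) = [9.0125 6.7500; 6.7500 5.0625]
P' = Q + AᵀP(A−BK) = [10.0125 6.7500; 6.7500 5.3125]
tr(P') = 15.3250

15.3250


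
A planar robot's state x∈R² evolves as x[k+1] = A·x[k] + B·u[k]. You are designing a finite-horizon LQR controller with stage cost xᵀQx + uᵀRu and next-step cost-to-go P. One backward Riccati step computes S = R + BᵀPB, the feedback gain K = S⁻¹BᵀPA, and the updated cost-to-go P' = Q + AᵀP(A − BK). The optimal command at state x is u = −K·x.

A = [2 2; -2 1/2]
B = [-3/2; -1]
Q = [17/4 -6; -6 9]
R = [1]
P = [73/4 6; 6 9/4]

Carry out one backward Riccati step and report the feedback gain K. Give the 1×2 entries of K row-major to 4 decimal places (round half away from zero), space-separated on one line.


-0.7101 -1.1615

BᵀP = [-33.3750 -11.2500]
S = R + BᵀPB = [1] + [61.3125] = [62.3125]
BᵀPA = [-44.2500 -72.3750]
K = S⁻¹·BᵀPA = [-0.7101 -1.1615]
A−BK = [0.9348 0.2578; -2.7101 -0.6615]
AᵀP(A−BK) = [2.5767 1.3543; 1.3543 1.5001]
P' = Q + AᵀP(A−BK) = [6.8267 -4.6457; -4.6457 10.5001]
tr(P') = 17.3268


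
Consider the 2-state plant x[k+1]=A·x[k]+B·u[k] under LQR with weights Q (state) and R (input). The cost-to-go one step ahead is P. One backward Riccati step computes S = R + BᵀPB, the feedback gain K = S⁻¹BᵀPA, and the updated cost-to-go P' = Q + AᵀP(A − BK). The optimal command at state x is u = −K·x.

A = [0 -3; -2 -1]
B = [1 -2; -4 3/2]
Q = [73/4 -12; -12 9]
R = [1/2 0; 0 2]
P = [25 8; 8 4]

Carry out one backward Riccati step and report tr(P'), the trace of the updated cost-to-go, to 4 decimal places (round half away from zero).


35.8600

BᵀP = [-7.0000 -8.0000; -38.0000 -10.0000]
S = R + BᵀPB = [1/2 0; 0 2] + [25.0000 2.0000; 2.0000 61.0000] = [25.5000 2.0000; 2.0000 63.0000]
BᵀPA = [16.0000 29.0000; 20.0000 124.0000]
K = S⁻¹·BᵀPA = [0.6041 0.9853; 0.2983 1.9370]
A−BK = [-0.0075 -0.1114; -0.0312 0.0359]
AᵀP(A−BK) = [0.3694 1.4952; 1.4952 8.2406]
P' = Q + AᵀP(A−BK) = [18.6194 -10.5048; -10.5048 17.2406]
tr(P') = 35.8600


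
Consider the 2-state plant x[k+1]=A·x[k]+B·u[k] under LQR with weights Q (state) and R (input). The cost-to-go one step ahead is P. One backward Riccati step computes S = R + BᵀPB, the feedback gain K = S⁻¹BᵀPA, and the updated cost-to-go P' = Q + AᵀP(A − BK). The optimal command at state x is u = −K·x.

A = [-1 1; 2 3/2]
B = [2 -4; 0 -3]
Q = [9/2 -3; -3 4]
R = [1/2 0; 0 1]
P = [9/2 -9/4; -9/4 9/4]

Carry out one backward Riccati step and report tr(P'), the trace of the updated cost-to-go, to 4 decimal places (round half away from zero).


10.6298

BᵀP = [9.0000 -4.5000; -11.2500 2.2500]
S = R + BᵀPB = [1/2 0; 0 1] + [18.0000 -22.5000; -22.5000 38.2500] = [18.5000 -22.5000; -22.5000 39.2500]
BᵀPA = [-18.0000 2.2500; 15.7500 -7.8750]
K = S⁻¹·BᵀPA = [-1.6015 -0.4042; -0.5168 -0.4323]
A−BK = [0.1359 0.0790; 0.4497 0.2030]
AᵀP(A−BK) = [1.8125 0.6588; 0.6588 0.3172]
P' = Q + AᵀP(A−BK) = [6.3125 -2.3412; -2.3412 4.3172]
tr(P') = 10.6298


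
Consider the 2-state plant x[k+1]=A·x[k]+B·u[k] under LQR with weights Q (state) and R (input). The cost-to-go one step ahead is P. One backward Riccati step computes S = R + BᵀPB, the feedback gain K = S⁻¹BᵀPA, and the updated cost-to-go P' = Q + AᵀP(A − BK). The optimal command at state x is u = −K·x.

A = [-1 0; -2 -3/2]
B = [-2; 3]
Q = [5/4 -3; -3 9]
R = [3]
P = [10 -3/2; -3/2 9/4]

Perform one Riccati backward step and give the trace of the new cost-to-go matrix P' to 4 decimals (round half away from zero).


25.3723

BᵀP = [-24.5000 9.7500]
S = R + BᵀPB = [3] + [78.2500] = [81.2500]
BᵀPA = [5.0000 -14.6250]
K = S⁻¹·BᵀPA = [0.0615 -0.1800]
A−BK = [-0.8769 -0.3600; -2.1846 -0.9600]
AᵀP(A−BK) = [12.6923 5.4000; 5.4000 2.4300]
P' = Q + AᵀP(A−BK) = [13.9423 2.4000; 2.4000 11.4300]
tr(P') = 25.3723


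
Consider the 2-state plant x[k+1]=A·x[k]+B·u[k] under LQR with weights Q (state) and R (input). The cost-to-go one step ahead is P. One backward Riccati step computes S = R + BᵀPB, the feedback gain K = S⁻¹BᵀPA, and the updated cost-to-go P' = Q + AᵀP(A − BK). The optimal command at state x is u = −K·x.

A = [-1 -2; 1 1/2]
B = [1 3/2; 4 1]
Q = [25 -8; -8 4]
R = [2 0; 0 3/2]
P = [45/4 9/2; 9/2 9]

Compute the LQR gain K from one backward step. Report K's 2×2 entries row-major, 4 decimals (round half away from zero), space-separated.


0.4270 0.4382 -0.8447 -1.4571

BᵀP = [29.2500 40.5000; 21.3750 15.7500]
S = R + BᵀPB = [2 0; 0 3/2] + [191.2500 84.3750; 84.3750 47.8125] = [193.2500 84.3750; 84.3750 49.3125]
BᵀPA = [11.2500 -38.2500; -5.6250 -34.8750]
K = S⁻¹·BᵀPA = [0.4270 0.4382; -0.8447 -1.4571]
A−BK = [-0.1599 -0.2526; 0.1366 0.2041]
AᵀP(A−BK) = [1.6942 2.6238; 2.6238 4.1976]
P' = Q + AᵀP(A−BK) = [26.6942 -5.3762; -5.3762 8.1976]
tr(P') = 34.8917


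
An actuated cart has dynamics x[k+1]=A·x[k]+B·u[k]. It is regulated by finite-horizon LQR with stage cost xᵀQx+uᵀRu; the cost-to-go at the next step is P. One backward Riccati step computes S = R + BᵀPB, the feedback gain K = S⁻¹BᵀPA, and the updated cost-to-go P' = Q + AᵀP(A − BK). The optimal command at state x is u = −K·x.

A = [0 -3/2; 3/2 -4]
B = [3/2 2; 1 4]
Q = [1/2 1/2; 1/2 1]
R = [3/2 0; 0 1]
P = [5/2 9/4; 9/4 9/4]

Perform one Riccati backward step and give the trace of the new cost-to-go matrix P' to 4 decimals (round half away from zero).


BᵀP = [6.0000 5.6250; 14.0000 13.5000]
S = R + BᵀPB = [3/2 0; 0 1] + [14.6250 34.5000; 34.5000 82.0000] = [16.1250 34.5000; 34.5000 83.0000]
BᵀPA = [8.4375 -31.5000; 20.2500 -75.0000]
K = S⁻¹·BᵀPA = [0.0114 -0.1823; 0.2392 -0.8278]
A−BK = [-0.4956 0.4291; 0.5316 -0.5063]
AᵀP(A−BK) = [0.1218 -0.2606; -0.2606 0.7946]
P' = Q + AᵀP(A−BK) = [0.6218 0.2394; 0.2394 1.7946]
tr(P') = 2.4164

2.4164


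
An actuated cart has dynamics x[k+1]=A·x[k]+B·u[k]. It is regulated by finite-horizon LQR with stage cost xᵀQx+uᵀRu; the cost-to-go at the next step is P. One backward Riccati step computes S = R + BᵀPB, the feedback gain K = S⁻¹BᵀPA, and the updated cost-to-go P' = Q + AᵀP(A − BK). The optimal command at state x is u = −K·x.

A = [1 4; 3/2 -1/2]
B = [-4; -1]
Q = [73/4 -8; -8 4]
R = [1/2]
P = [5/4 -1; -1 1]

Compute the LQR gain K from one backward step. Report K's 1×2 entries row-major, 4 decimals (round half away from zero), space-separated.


BᵀP = [-4.0000 3.0000]
S = R + BᵀPB = [1/2] + [13.0000] = [13.5000]
BᵀPA = [0.5000 -17.5000]
K = S⁻¹·BᵀPA = [0.0370 -1.2963]
A−BK = [1.1481 -1.1852; 1.5370 -1.7963]
AᵀP(A−BK) = [0.4815 -0.6019; -0.6019 1.5648]
P' = Q + AᵀP(A−BK) = [18.7315 -8.6019; -8.6019 5.5648]
tr(P') = 24.2963

0.0370 -1.2963


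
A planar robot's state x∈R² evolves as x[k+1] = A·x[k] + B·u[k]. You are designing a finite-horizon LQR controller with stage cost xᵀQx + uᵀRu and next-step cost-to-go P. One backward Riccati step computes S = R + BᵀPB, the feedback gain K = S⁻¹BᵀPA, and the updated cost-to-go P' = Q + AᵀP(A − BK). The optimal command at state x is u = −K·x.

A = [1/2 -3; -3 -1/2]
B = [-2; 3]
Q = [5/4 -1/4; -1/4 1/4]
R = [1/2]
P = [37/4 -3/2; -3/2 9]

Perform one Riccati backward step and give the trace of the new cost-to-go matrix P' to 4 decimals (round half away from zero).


73.4755

BᵀP = [-23.0000 30.0000]
S = R + BᵀPB = [1/2] + [136.0000] = [136.5000]
BᵀPA = [-101.5000 54.0000]
K = S⁻¹·BᵀPA = [-0.7436 0.3956]
A−BK = [-0.9872 -2.2088; -0.7692 -1.6868]
AᵀP(A−BK) = [12.3381 26.6538; 26.6538 59.6374]
P' = Q + AᵀP(A−BK) = [13.5881 26.4038; 26.4038 59.8874]
tr(P') = 73.4755


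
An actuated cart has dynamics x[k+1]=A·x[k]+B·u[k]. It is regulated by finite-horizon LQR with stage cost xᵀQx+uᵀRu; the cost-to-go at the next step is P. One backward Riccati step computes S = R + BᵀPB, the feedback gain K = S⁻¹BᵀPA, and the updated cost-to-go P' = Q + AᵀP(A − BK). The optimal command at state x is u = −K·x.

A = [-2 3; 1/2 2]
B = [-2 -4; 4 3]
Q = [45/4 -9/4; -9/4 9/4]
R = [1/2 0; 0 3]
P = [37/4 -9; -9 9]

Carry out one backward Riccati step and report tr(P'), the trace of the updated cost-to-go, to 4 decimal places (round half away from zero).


BᵀP = [-54.5000 54.0000; -64.0000 63.0000]
S = R + BᵀPB = [1/2 0; 0 3] + [325.0000 380.0000; 380.0000 445.0000] = [325.5000 380.0000; 380.0000 448.0000]
BᵀPA = [136.0000 -55.5000; 159.5000 -66.0000]
K = S⁻¹·BᵀPA = [0.2233 0.1517; 0.1666 -0.2760]
A−BK = [-0.8869 2.1994; -0.8931 2.2212]
AᵀP(A−BK) = [0.3052 -0.6099; -0.6099 1.4537]
P' = Q + AᵀP(A−BK) = [11.5552 -2.8599; -2.8599 3.7037]
tr(P') = 15.2589

15.2589


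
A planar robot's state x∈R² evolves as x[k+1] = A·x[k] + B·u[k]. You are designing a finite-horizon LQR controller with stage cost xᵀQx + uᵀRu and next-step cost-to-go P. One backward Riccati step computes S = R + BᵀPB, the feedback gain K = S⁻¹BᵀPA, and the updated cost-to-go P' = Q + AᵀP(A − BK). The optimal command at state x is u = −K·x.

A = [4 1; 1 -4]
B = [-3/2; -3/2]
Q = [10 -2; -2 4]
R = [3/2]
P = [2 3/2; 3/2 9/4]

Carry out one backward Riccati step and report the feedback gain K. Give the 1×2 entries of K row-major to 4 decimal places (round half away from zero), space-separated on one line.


-1.4947 0.9684

BᵀP = [-5.2500 -5.6250]
S = R + BᵀPB = [3/2] + [16.3125] = [17.8125]
BᵀPA = [-26.6250 17.2500]
K = S⁻¹·BᵀPA = [-1.4947 0.9684]
A−BK = [1.7579 2.4526; -1.2421 -2.5474]
AᵀP(A−BK) = [6.4526 2.2842; 2.2842 9.2947]
P' = Q + AᵀP(A−BK) = [16.4526 0.2842; 0.2842 13.2947]
tr(P') = 29.7474


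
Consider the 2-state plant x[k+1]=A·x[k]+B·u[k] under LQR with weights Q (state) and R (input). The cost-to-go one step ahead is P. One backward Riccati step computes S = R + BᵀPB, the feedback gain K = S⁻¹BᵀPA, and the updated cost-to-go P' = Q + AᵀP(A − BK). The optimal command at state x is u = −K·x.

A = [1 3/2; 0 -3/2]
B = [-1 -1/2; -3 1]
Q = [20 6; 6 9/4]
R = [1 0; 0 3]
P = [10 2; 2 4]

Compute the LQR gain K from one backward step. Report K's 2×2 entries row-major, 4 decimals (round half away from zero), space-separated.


BᵀP = [-16.0000 -14.0000; -3.0000 3.0000]
S = R + BᵀPB = [1 0; 0 3] + [58.0000 -6.0000; -6.0000 4.5000] = [59.0000 -6.0000; -6.0000 7.5000]
BᵀPA = [-16.0000 -3.0000; -3.0000 -9.0000]
K = S⁻¹·BᵀPA = [-0.3395 -0.1882; -0.6716 -1.3506]
A−BK = [0.3247 0.6365; -0.3469 -0.7140]
AᵀP(A−BK) = [2.5535 4.9373; 4.9373 9.7804]
P' = Q + AᵀP(A−BK) = [22.5535 10.9373; 10.9373 12.0304]
tr(P') = 34.5839

-0.3395 -0.1882 -0.6716 -1.3506


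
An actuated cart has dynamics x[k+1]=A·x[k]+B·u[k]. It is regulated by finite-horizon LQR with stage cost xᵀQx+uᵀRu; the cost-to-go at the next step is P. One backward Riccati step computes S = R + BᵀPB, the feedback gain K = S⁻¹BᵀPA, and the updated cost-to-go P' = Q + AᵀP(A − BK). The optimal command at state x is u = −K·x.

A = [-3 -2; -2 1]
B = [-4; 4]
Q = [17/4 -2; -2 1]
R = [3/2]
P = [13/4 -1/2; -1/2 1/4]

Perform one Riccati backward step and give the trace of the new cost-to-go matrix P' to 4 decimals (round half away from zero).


9.2398

BᵀP = [-15.0000 3.0000]
S = R + BᵀPB = [3/2] + [72.0000] = [73.5000]
BᵀPA = [39.0000 33.0000]
K = S⁻¹·BᵀPA = [0.5306 0.4490]
A−BK = [-0.8776 -0.2041; -4.1224 -0.7959]
AᵀP(A−BK) = [3.5561 0.9898; 0.9898 0.4337]
P' = Q + AᵀP(A−BK) = [7.8061 -1.0102; -1.0102 1.4337]
tr(P') = 9.2398


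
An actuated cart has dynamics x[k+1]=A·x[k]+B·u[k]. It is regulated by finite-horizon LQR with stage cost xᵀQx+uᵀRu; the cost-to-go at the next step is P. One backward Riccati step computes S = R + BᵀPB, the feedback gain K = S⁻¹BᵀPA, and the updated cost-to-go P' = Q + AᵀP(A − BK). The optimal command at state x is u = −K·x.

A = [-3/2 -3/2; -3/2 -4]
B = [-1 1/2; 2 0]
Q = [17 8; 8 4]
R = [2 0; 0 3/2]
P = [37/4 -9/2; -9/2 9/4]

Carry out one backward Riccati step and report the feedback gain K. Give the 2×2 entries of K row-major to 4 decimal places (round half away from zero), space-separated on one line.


0.3259 -0.2248 -0.1543 0.0030

BᵀP = [-18.2500 9.0000; 4.6250 -2.2500]
S = R + BᵀPB = [2 0; 0 3/2] + [36.2500 -9.1250; -9.1250 2.3125] = [38.2500 -9.1250; -9.1250 3.8125]
BᵀPA = [13.8750 -8.6250; -3.5625 2.0625]
K = S⁻¹·BᵀPA = [0.3259 -0.2248; -0.1543 0.0030]
A−BK = [-1.0969 -1.7263; -2.1518 -3.5504]
AᵀP(A−BK) = [0.5529 0.3169; 0.3169 0.8676]
P' = Q + AᵀP(A−BK) = [17.5529 8.3169; 8.3169 4.8676]
tr(P') = 22.4206
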